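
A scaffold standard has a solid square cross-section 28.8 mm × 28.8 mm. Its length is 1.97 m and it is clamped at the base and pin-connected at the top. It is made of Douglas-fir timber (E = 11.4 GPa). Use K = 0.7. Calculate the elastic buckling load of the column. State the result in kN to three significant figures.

I = a⁴/12 = 28.8⁴/12 = 5.733×10^4 mm⁴
I = 5.733×10^4 mm⁴ = 5.733×10^-8 m⁴
Effective length L_e = K·L = 0.7 × 1.97 = 1.379 m
P_cr = π²EI / L_e² = π² × 11.4×10⁹ × 5.733×10^-8 / 1.379² = 3.392×10^3 N

P_cr ≈ 3.39 kN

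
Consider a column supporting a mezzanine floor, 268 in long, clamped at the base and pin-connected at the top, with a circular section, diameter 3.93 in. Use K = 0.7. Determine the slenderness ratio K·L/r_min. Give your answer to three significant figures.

λ ≈ 191

I = πd⁴/64 = π×3.93⁴/64 = 11.71 in⁴
A = 12.13 in²;  r_min = √(I/A) = √(11.71/12.13) = 0.9825 in
L_e = K·L = 0.7 × 268 = 187.6 in
λ = L_e / r_min = 187.60 / 0.9825 = 191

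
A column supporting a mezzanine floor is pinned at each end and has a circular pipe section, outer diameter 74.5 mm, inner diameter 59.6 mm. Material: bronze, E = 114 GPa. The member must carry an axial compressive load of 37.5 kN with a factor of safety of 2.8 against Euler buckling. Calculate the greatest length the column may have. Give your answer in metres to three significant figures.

d_o = 74.5 mm, d_i = 59.6 mm
I = π(d_o⁴ − d_i⁴)/64 = π(74.5⁴ − 59.60⁴)/64 = 8.928×10^5 mm⁴
I = 8.928×10^-7 m⁴
Required critical load P_cr = n·P = 2.8 × 37.5 = 105.0 kN = 1.050×10^5 N
From P_cr = π²EI/(K·L)²:  L = (1/K)·√(π²EI/P_cr) = (1/1)·√(π²×1.14×10^11×8.928×10^-7/1.050×10^5)
L = 3.09 m

L_max ≈ 3.09 m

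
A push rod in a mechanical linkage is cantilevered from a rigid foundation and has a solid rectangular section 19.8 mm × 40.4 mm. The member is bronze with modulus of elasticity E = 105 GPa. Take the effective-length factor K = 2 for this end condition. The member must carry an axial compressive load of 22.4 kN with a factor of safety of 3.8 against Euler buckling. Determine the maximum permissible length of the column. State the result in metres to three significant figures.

Buckling occurs about the weak axis: I_min = h·b³/12 with b = 19.8 mm (the shorter side).
I_min = 40.4×19.8³/12 = 2.613×10^4 mm⁴
I = 2.613×10^-8 m⁴
Required critical load P_cr = n·P = 3.8 × 22.4 = 85.12 kN = 8.512×10^4 N
From P_cr = π²EI/(K·L)²:  L = (1/K)·√(π²EI/P_cr) = (1/2)·√(π²×1.05×10^11×2.613×10^-8/8.512×10^4)
L = 0.282 m

L_max ≈ 0.282 m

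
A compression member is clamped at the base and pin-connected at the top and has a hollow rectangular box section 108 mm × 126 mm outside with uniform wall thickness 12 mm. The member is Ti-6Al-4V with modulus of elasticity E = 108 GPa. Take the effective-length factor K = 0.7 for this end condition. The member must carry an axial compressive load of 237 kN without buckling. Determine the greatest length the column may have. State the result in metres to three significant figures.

Inner dimensions: h_i = 126 − 2×12 = 102.0 mm, b_i = 108 − 2×12 = 84.00 mm
Weak-axis I_min = (h_o·b_o³ − h_i·b_i³)/12 with b_o = 108, b_i = 84.00 mm (shorter outer/inner sides).
I_min = (126×108³ − 102.0×84.00³)/12 = 8.189×10^6 mm⁴
I = 8.189×10^-6 m⁴
At the buckling limit P_cr = P = 2.370×10^5 N
From P_cr = π²EI/(K·L)²:  L = (1/K)·√(π²EI/P_cr) = (1/0.7)·√(π²×1.08×10^11×8.189×10^-6/2.370×10^5)
L = 8.67 m

L_max ≈ 8.67 m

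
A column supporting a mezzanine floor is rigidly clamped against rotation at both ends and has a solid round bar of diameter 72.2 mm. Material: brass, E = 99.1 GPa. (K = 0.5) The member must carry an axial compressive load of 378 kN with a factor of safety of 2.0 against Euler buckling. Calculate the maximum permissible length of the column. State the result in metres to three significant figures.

I = πd⁴/64 = π×72.2⁴/64 = 1.334×10^6 mm⁴
I = 1.334×10^-6 m⁴
Required critical load P_cr = n·P = 2.0 × 378 = 756.0 kN = 7.560×10^5 N
From P_cr = π²EI/(K·L)²:  L = (1/K)·√(π²EI/P_cr) = (1/0.5)·√(π²×9.91×10^10×1.334×10^-6/7.560×10^5)
L = 2.63 m

L_max ≈ 2.63 m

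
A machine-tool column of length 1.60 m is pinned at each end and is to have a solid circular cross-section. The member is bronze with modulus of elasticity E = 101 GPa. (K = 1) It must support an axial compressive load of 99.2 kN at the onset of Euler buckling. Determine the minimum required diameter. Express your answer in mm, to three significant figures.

L_e = K·L = 1 × 1.60 = 1.600 m
Required I = P_cr·L_e²/(π²E) = 9.920×10^4 × 1.600² / (π² × 1.01×10^11) = 2.548×10^-7 m⁴
I_req = 2.548×10^5 mm⁴
Solid circle: I = πd⁴/64  ⇒  d = (64I/π)^(1/4) = (64×2.548×10^5/π)^(1/4) = 47.7 mm

d ≈ 47.7 mm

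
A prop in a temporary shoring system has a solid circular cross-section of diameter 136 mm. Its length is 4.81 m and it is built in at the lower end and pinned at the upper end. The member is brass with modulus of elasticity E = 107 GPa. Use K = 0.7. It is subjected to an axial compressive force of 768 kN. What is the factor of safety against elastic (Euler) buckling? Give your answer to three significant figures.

n ≈ 2.04

I = πd⁴/64 = π×136⁴/64 = 1.679×10^7 mm⁴
I = 1.679×10^7 mm⁴ = 1.679×10^-5 m⁴
Effective length L_e = K·L = 0.7 × 4.81 = 3.367 m
P_cr = π²EI / L_e² = π² × 107×10⁹ × 1.679×10^-5 / 3.367² = 1.564×10^6 N
Factor of safety n = P_cr / P = 1564.3 / 768 = 2.04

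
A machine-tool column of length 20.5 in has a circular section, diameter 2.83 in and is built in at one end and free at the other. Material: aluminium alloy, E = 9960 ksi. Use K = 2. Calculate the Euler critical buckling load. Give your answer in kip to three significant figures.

P_cr ≈ 184 kip

I = πd⁴/64 = π×2.83⁴/64 = 3.149 in⁴
Effective length L_e = K·L = 2 × 20.5 = 41.00 in
P_cr = π²EI / L_e² = π² × 9960×10³ × 3.149 / 41.00² = 1.841×10^5 lb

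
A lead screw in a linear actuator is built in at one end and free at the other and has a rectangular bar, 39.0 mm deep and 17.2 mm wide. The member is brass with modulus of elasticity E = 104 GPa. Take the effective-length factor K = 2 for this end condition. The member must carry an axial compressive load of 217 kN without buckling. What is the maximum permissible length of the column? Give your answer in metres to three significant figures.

Buckling occurs about the weak axis: I_min = h·b³/12 with b = 17.2 mm (the shorter side).
I_min = 39.0×17.2³/12 = 1.654×10^4 mm⁴
I = 1.654×10^-8 m⁴
At the buckling limit P_cr = P = 2.170×10^5 N
From P_cr = π²EI/(K·L)²:  L = (1/K)·√(π²EI/P_cr) = (1/2)·√(π²×1.04×10^11×1.654×10^-8/2.170×10^5)
L = 0.140 m

L_max ≈ 0.140 m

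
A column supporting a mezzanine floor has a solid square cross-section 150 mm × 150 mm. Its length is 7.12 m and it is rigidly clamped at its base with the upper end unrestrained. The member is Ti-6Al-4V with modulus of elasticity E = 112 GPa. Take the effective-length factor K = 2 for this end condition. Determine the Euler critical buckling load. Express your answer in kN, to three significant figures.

P_cr ≈ 230 kN

I = a⁴/12 = 150⁴/12 = 4.219×10^7 mm⁴
I = 4.219×10^7 mm⁴ = 4.219×10^-5 m⁴
Effective length L_e = K·L = 2 × 7.12 = 14.24 m
P_cr = π²EI / L_e² = π² × 112×10⁹ × 4.219×10^-5 / 14.24² = 2.300×10^5 N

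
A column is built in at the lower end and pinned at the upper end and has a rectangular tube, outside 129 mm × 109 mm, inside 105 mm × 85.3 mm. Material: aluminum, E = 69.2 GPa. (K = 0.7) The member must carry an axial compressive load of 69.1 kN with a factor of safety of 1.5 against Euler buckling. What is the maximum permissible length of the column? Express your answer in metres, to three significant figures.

L_max ≈ 10.7 m

Weak-axis I_min = (h_o·b_o³ − h_i·b_i³)/12 with b_o = 109, b_i = 85.30 mm (shorter outer/inner sides).
I_min = (129×109³ − 105.0×85.30³)/12 = 8.491×10^6 mm⁴
I = 8.491×10^-6 m⁴
Required critical load P_cr = n·P = 1.5 × 69.1 = 103.6 kN = 1.036×10^5 N
From P_cr = π²EI/(K·L)²:  L = (1/K)·√(π²EI/P_cr) = (1/0.7)·√(π²×6.92×10^10×8.491×10^-6/1.036×10^5)
L = 10.7 m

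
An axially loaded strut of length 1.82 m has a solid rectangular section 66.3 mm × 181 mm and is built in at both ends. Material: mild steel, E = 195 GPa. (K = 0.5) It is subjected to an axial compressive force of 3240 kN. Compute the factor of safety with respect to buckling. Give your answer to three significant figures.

n ≈ 3.15

Buckling occurs about the weak axis: I_min = h·b³/12 with b = 66.3 mm (the shorter side).
I_min = 181×66.3³/12 = 4.396×10^6 mm⁴
I = 4.396×10^6 mm⁴ = 4.396×10^-6 m⁴
Effective length L_e = K·L = 0.5 × 1.82 = 0.9100 m
P_cr = π²EI / L_e² = π² × 195×10⁹ × 4.396×10^-6 / 0.9100² = 1.022×10^7 N
Factor of safety n = P_cr / P = 10216 / 3240 = 3.15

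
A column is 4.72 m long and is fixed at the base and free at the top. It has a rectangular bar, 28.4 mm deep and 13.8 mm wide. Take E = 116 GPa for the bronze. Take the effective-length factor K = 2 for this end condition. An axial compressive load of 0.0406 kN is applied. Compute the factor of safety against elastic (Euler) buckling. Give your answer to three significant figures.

Buckling occurs about the weak axis: I_min = h·b³/12 with b = 13.8 mm (the shorter side).
I_min = 28.4×13.8³/12 = 6.220×10^3 mm⁴
I = 6.220×10^3 mm⁴ = 6.220×10^-9 m⁴
Effective length L_e = K·L = 2 × 4.72 = 9.440 m
P_cr = π²EI / L_e² = π² × 116×10⁹ × 6.220×10^-9 / 9.440² = 79.91 N
Factor of safety n = P_cr / P = 0.079908 / 0.0406 = 1.97

n ≈ 1.97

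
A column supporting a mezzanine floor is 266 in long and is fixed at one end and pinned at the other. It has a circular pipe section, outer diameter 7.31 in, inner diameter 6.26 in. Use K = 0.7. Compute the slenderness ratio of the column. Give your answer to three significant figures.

d_o = 7.31 in, d_i = 6.26 in
I = π(d_o⁴ − d_i⁴)/64 = π(7.31⁴ − 6.260⁴)/64 = 64.78 in⁴
A = 11.19 in²;  r_min = √(I/A) = √(64.78/11.19) = 2.406 in
L_e = K·L = 0.7 × 266 = 186.2 in
λ = L_e / r_min = 186.20 / 2.406 = 77.4

λ ≈ 77.4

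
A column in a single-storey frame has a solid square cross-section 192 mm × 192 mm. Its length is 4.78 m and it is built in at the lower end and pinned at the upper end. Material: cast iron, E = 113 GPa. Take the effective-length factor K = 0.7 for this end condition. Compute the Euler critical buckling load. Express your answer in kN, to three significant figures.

P_cr ≈ 11300 kN

I = a⁴/12 = 192⁴/12 = 1.132×10^8 mm⁴
I = 1.132×10^8 mm⁴ = 1.132×10^-4 m⁴
Effective length L_e = K·L = 0.7 × 4.78 = 3.346 m
P_cr = π²EI / L_e² = π² × 113×10⁹ × 1.132×10^-4 / 3.346² = 1.128×10^7 N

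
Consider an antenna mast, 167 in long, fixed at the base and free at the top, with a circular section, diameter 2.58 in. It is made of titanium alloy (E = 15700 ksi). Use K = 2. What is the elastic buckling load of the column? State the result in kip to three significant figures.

P_cr ≈ 3.02 kip

I = πd⁴/64 = π×2.58⁴/64 = 2.175 in⁴
Effective length L_e = K·L = 2 × 167 = 334.0 in
P_cr = π²EI / L_e² = π² × 15700×10³ × 2.175 / 334.0² = 3.021×10^3 lb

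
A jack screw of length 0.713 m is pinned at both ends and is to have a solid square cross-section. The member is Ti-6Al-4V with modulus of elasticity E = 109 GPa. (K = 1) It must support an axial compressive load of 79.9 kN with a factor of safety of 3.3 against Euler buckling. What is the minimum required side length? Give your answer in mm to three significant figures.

a ≈ 35.0 mm

Required P_cr = n·P = 3.3 × 79.9 = 263.7 kN
L_e = K·L = 1 × 0.713 = 0.7130 m
Required I = P_cr·L_e²/(π²E) = 2.637×10^5 × 0.7130² / (π² × 1.09×10^11) = 1.246×10^-7 m⁴
I_req = 1.246×10^5 mm⁴
Solid square: I = a⁴/12  ⇒  a = (12I)^(1/4) = (12×1.246×10^5)^(1/4) = 35.0 mm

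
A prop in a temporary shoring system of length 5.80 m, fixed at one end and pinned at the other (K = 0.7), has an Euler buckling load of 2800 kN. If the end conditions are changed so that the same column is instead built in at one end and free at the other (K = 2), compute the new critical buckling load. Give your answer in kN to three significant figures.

P_cr ≈ 343 kN

P_cr ∝ 1/K², so P_cr,new = P_cr,old × (K_old/K_new)² = 2800 × (0.7/2)²
= 2800 × 0.1225 = 343 kN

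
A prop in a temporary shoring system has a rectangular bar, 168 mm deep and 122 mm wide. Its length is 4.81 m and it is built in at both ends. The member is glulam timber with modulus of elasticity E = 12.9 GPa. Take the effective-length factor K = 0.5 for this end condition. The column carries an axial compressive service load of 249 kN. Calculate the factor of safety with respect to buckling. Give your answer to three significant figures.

n ≈ 2.25

Buckling occurs about the weak axis: I_min = h·b³/12 with b = 122 mm (the shorter side).
I_min = 168×122³/12 = 2.542×10^7 mm⁴
I = 2.542×10^7 mm⁴ = 2.542×10^-5 m⁴
Effective length L_e = K·L = 0.5 × 4.81 = 2.405 m
P_cr = π²EI / L_e² = π² × 12.9×10⁹ × 2.542×10^-5 / 2.405² = 5.596×10^5 N
Factor of safety n = P_cr / P = 559.59 / 249 = 2.25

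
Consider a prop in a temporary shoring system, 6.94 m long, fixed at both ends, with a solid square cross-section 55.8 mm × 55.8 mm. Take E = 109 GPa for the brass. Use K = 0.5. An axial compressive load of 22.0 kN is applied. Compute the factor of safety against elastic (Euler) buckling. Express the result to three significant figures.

I = a⁴/12 = 55.8⁴/12 = 8.079×10^5 mm⁴
I = 8.079×10^5 mm⁴ = 8.079×10^-7 m⁴
Effective length L_e = K·L = 0.5 × 6.94 = 3.470 m
P_cr = π²EI / L_e² = π² × 109×10⁹ × 8.079×10^-7 / 3.470² = 7.218×10^4 N
Factor of safety n = P_cr / P = 72.181 / 22.0 = 3.28

n ≈ 3.28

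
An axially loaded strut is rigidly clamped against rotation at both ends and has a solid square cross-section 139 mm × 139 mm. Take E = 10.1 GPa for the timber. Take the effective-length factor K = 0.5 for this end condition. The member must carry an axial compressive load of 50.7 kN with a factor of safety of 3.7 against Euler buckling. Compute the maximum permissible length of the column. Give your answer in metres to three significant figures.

L_max ≈ 8.13 m

I = a⁴/12 = 139⁴/12 = 3.111×10^7 mm⁴
I = 3.111×10^-5 m⁴
Required critical load P_cr = n·P = 3.7 × 50.7 = 187.6 kN = 1.876×10^5 N
From P_cr = π²EI/(K·L)²:  L = (1/K)·√(π²EI/P_cr) = (1/0.5)·√(π²×1.01×10^10×3.111×10^-5/1.876×10^5)
L = 8.13 m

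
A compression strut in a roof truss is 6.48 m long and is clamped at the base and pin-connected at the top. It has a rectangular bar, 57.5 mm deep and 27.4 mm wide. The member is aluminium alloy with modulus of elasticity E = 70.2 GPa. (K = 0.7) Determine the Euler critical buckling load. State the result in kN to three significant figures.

P_cr ≈ 3.32 kN

Buckling occurs about the weak axis: I_min = h·b³/12 with b = 27.4 mm (the shorter side).
I_min = 57.5×27.4³/12 = 9.857×10^4 mm⁴
I = 9.857×10^4 mm⁴ = 9.857×10^-8 m⁴
Effective length L_e = K·L = 0.7 × 6.48 = 4.536 m
P_cr = π²EI / L_e² = π² × 70.2×10⁹ × 9.857×10^-8 / 4.536² = 3.319×10^3 N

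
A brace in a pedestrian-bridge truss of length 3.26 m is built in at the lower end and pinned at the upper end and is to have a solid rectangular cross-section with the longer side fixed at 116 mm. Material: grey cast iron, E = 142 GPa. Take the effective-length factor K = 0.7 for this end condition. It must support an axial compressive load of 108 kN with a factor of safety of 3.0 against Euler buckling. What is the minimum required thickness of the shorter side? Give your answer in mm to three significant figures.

Required P_cr = n·P = 3.0 × 108 = 324.0 kN
L_e = K·L = 0.7 × 3.26 = 2.282 m
Required I = P_cr·L_e²/(π²E) = 3.240×10^5 × 2.282² / (π² × 1.42×10^11) = 1.204×10^-6 m⁴
I_req = 1.204×10^6 mm⁴
Rectangle, weak axis: I_min = h·b³/12 with h = 116 mm fixed  ⇒  b = (12I/h)^(1/3) = 49.9 mm

b ≈ 49.9 mm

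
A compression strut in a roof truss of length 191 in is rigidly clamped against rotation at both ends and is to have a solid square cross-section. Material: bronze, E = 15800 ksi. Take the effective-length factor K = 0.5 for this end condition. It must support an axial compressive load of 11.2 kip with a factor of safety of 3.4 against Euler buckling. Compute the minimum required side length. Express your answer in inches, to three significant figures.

a ≈ 2.27 in

Required P_cr = n·P = 3.4 × 11.2 = 38.08 kip
L_e = K·L = 0.5 × 191 = 95.50 in
Required I = P_cr·L_e²/(π²E) = 3.808×10^4 × 95.50² / (π² × 1.58×10^7) = 2.227 in⁴
Solid square: I = a⁴/12  ⇒  a = (12I)^(1/4) = (12×2.227)^(1/4) = 2.27 in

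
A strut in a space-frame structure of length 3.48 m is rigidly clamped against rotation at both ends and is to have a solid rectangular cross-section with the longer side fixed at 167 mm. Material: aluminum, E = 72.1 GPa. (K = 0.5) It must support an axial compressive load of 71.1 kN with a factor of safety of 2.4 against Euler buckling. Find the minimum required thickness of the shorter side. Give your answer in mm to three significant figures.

Required P_cr = n·P = 2.4 × 71.1 = 170.6 kN
L_e = K·L = 0.5 × 3.48 = 1.740 m
Required I = P_cr·L_e²/(π²E) = 1.706×10^5 × 1.740² / (π² × 7.21×10^10) = 7.260×10^-7 m⁴
I_req = 7.260×10^5 mm⁴
Rectangle, weak axis: I_min = h·b³/12 with h = 167 mm fixed  ⇒  b = (12I/h)^(1/3) = 37.4 mm

b ≈ 37.4 mm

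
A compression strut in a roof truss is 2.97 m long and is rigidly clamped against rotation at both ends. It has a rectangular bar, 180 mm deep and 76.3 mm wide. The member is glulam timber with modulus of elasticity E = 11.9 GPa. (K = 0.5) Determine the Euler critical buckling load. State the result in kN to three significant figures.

Buckling occurs about the weak axis: I_min = h·b³/12 with b = 76.3 mm (the shorter side).
I_min = 180×76.3³/12 = 6.663×10^6 mm⁴
I = 6.663×10^6 mm⁴ = 6.663×10^-6 m⁴
Effective length L_e = K·L = 0.5 × 2.97 = 1.485 m
P_cr = π²EI / L_e² = π² × 11.9×10⁹ × 6.663×10^-6 / 1.485² = 3.549×10^5 N

P_cr ≈ 355 kN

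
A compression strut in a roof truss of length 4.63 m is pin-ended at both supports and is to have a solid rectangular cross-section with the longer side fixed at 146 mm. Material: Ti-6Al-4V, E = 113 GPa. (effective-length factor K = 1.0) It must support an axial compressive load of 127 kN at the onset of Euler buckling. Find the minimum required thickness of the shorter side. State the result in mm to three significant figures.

b ≈ 58.5 mm

L_e = K·L = 1 × 4.63 = 4.630 m
Required I = P_cr·L_e²/(π²E) = 1.270×10^5 × 4.630² / (π² × 1.13×10^11) = 2.441×10^-6 m⁴
I_req = 2.441×10^6 mm⁴
Rectangle, weak axis: I_min = h·b³/12 with h = 146 mm fixed  ⇒  b = (12I/h)^(1/3) = 58.5 mm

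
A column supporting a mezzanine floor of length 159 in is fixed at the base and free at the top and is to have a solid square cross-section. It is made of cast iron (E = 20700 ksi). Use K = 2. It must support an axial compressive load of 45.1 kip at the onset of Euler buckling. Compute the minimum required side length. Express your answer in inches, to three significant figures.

L_e = K·L = 2 × 159 = 318.0 in
Required I = P_cr·L_e²/(π²E) = 4.510×10^4 × 318.0² / (π² × 2.07×10^7) = 22.32 in⁴
Solid square: I = a⁴/12  ⇒  a = (12I)^(1/4) = (12×22.32)^(1/4) = 4.05 in

a ≈ 4.05 in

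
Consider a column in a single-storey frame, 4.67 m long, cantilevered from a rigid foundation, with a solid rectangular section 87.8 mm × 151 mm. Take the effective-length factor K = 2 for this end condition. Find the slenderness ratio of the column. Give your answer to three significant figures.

λ ≈ 369

For a rectangle r_min = b/√12 = 87.8/√12 = 25.35 mm
L_e = K·L = 2 × 4.67 m = 9.340 m = 9340.0 mm
λ = L_e / r_min = 9340.0 / 25.35 = 369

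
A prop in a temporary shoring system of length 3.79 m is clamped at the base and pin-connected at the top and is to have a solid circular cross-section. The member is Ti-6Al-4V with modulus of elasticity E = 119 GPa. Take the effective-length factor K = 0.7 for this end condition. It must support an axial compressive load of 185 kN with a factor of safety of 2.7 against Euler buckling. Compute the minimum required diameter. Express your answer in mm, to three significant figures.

d ≈ 88.4 mm

Required P_cr = n·P = 2.7 × 185 = 499.5 kN
L_e = K·L = 0.7 × 3.79 = 2.653 m
Required I = P_cr·L_e²/(π²E) = 4.995×10^5 × 2.653² / (π² × 1.19×10^11) = 2.993×10^-6 m⁴
I_req = 2.993×10^6 mm⁴
Solid circle: I = πd⁴/64  ⇒  d = (64I/π)^(1/4) = (64×2.993×10^6/π)^(1/4) = 88.4 mm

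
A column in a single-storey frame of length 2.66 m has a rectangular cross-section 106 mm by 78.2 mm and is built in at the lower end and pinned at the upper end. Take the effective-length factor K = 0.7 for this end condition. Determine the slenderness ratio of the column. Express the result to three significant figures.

λ ≈ 82.5

Buckling occurs about the weak axis: I_min = h·b³/12 with b = 78.2 mm (the shorter side).
I_min = 106×78.2³/12 = 4.224×10^6 mm⁴
A = 8.289×10^3 mm²;  r_min = √(I/A) = √(4.224×10^6/8.289×10^3) = 22.57 mm
L_e = K·L = 0.7 × 2.66 m = 1.862 m = 1862.0 mm
λ = L_e / r_min = 1862.0 / 22.57 = 82.5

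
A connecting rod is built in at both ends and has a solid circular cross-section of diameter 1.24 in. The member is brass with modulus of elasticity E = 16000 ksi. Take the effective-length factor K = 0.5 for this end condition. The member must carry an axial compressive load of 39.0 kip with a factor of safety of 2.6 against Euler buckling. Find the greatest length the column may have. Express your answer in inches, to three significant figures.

L_max ≈ 26.9 in

I = πd⁴/64 = π×1.24⁴/64 = 0.1161 in⁴
Required critical load P_cr = n·P = 2.6 × 39.0 = 101.4 kip = 1.014×10^5 lb
From P_cr = π²EI/(K·L)²:  L = (1/K)·√(π²EI/P_cr) = (1/0.5)·√(π²×1.60×10^7×0.1161/1.014×10^5)
L = 26.9 in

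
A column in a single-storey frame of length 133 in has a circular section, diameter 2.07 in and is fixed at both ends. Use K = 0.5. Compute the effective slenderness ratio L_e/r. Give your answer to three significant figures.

λ ≈ 129

I = πd⁴/64 = π×2.07⁴/64 = 0.9013 in⁴
A = 3.365 in²;  r_min = √(I/A) = √(0.9013/3.365) = 0.5175 in
L_e = K·L = 0.5 × 133 = 66.50 in
λ = L_e / r_min = 66.500 / 0.5175 = 129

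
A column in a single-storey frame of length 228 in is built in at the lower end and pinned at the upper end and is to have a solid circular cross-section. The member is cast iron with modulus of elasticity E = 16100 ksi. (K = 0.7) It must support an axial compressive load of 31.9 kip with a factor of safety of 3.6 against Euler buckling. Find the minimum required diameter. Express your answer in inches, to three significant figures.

Required P_cr = n·P = 3.6 × 31.9 = 114.8 kip
L_e = K·L = 0.7 × 228 = 159.6 in
Required I = P_cr·L_e²/(π²E) = 1.148×10^5 × 159.6² / (π² × 1.61×10^7) = 18.41 in⁴
Solid circle: I = πd⁴/64  ⇒  d = (64I/π)^(1/4) = (64×18.41/π)^(1/4) = 4.40 in

d ≈ 4.40 in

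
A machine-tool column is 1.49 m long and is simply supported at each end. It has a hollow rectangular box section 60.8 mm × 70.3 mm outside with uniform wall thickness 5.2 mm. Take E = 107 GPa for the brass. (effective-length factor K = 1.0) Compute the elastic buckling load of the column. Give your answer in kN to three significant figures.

P_cr ≈ 322 kN

Inner dimensions: h_i = 70.3 − 2×5.2 = 59.90 mm, b_i = 60.8 − 2×5.2 = 50.40 mm
Weak-axis I_min = (h_o·b_o³ − h_i·b_i³)/12 with b_o = 60.8, b_i = 50.40 mm (shorter outer/inner sides).
I_min = (70.3×60.8³ − 59.90×50.40³)/12 = 6.776×10^5 mm⁴
I = 6.776×10^5 mm⁴ = 6.776×10^-7 m⁴
Effective length L_e = K·L = 1 × 1.49 = 1.490 m
P_cr = π²EI / L_e² = π² × 107×10⁹ × 6.776×10^-7 / 1.490² = 3.223×10^5 N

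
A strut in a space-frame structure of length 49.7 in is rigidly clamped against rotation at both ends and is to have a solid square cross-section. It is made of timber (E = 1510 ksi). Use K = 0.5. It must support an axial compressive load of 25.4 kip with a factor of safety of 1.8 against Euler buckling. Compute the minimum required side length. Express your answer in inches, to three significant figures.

a ≈ 2.18 in

Required P_cr = n·P = 1.8 × 25.4 = 45.72 kip
L_e = K·L = 0.5 × 49.7 = 24.85 in
Required I = P_cr·L_e²/(π²E) = 4.572×10^4 × 24.85² / (π² × 1.51×10^6) = 1.894 in⁴
Solid square: I = a⁴/12  ⇒  a = (12I)^(1/4) = (12×1.894)^(1/4) = 2.18 in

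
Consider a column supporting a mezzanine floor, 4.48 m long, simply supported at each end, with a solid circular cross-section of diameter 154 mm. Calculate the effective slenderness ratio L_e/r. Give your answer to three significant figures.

λ ≈ 116

I = πd⁴/64 = π×154⁴/64 = 2.761×10^7 mm⁴
A = 1.863×10^4 mm²;  r_min = √(I/A) = √(2.761×10^7/1.863×10^4) = 38.50 mm
L_e = K·L = 1 × 4.48 m = 4.480 m = 4480.0 mm
λ = L_e / r_min = 4480.0 / 38.50 = 116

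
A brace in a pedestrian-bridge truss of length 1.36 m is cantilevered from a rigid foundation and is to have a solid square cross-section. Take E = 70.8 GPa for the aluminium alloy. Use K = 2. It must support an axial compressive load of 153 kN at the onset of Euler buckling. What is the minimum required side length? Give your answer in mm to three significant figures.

L_e = K·L = 2 × 1.36 = 2.720 m
Required I = P_cr·L_e²/(π²E) = 1.530×10^5 × 2.720² / (π² × 7.08×10^10) = 1.620×10^-6 m⁴
I_req = 1.620×10^6 mm⁴
Solid square: I = a⁴/12  ⇒  a = (12I)^(1/4) = (12×1.620×10^6)^(1/4) = 66.4 mm

a ≈ 66.4 mm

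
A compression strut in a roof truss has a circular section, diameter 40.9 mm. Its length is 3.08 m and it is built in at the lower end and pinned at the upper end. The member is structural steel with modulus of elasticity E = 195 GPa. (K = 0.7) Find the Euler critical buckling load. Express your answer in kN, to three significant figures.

P_cr ≈ 56.9 kN

I = πd⁴/64 = π×40.9⁴/64 = 1.374×10^5 mm⁴
I = 1.374×10^5 mm⁴ = 1.374×10^-7 m⁴
Effective length L_e = K·L = 0.7 × 3.08 = 2.156 m
P_cr = π²EI / L_e² = π² × 195×10⁹ × 1.374×10^-7 / 2.156² = 5.687×10^4 N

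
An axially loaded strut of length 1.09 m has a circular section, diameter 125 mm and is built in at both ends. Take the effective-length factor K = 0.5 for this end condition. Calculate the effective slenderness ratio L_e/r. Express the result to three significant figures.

I = πd⁴/64 = π×125⁴/64 = 1.198×10^7 mm⁴
A = 1.227×10^4 mm²;  r_min = √(I/A) = √(1.198×10^7/1.227×10^4) = 31.25 mm
L_e = K·L = 0.5 × 1.09 m = 0.5450 m = 545.00 mm
λ = L_e / r_min = 545.00 / 31.25 = 17.4

λ ≈ 17.4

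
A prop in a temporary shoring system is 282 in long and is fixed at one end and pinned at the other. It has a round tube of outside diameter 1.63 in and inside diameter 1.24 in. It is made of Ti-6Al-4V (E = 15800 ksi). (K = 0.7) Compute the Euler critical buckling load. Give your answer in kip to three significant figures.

d_o = 1.63 in, d_i = 1.24 in
I = π(d_o⁴ − d_i⁴)/64 = π(1.63⁴ − 1.240⁴)/64 = 0.2305 in⁴
Effective length L_e = K·L = 0.7 × 282 = 197.4 in
P_cr = π²EI / L_e² = π² × 15800×10³ × 0.2305 / 197.4² = 922.3 lb

P_cr ≈ 0.922 kip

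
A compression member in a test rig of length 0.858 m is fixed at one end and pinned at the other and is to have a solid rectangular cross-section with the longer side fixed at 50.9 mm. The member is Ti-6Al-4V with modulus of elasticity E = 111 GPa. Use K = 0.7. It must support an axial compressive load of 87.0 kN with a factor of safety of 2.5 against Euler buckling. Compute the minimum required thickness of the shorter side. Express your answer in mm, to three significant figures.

b ≈ 25.7 mm

Required P_cr = n·P = 2.5 × 87.0 = 217.5 kN
L_e = K·L = 0.7 × 0.858 = 0.6006 m
Required I = P_cr·L_e²/(π²E) = 2.175×10^5 × 0.6006² / (π² × 1.11×10^11) = 7.162×10^-8 m⁴
I_req = 7.162×10^4 mm⁴
Rectangle, weak axis: I_min = h·b³/12 with h = 50.9 mm fixed  ⇒  b = (12I/h)^(1/3) = 25.7 mm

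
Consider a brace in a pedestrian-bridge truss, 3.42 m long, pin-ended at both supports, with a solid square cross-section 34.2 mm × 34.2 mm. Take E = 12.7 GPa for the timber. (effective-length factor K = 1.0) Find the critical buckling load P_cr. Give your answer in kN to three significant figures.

P_cr ≈ 1.22 kN

I = a⁴/12 = 34.2⁴/12 = 1.140×10^5 mm⁴
I = 1.140×10^5 mm⁴ = 1.140×10^-7 m⁴
Effective length L_e = K·L = 1 × 3.42 = 3.420 m
P_cr = π²EI / L_e² = π² × 12.7×10⁹ × 1.140×10^-7 / 3.420² = 1.222×10^3 N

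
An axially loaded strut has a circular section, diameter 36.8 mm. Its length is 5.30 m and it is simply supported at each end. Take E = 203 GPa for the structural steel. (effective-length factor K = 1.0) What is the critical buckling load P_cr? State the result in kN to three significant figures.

I = πd⁴/64 = π×36.8⁴/64 = 9.002×10^4 mm⁴
I = 9.002×10^4 mm⁴ = 9.002×10^-8 m⁴
Effective length L_e = K·L = 1 × 5.30 = 5.300 m
P_cr = π²EI / L_e² = π² × 203×10⁹ × 9.002×10^-8 / 5.300² = 6.421×10^3 N

P_cr ≈ 6.42 kN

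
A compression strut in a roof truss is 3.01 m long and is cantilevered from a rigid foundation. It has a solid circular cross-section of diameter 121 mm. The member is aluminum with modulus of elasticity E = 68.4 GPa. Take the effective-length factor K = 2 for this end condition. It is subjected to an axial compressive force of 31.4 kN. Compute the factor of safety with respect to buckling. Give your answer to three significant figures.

n ≈ 6.24

I = πd⁴/64 = π×121⁴/64 = 1.052×10^7 mm⁴
I = 1.052×10^7 mm⁴ = 1.052×10^-5 m⁴
Effective length L_e = K·L = 2 × 3.01 = 6.020 m
P_cr = π²EI / L_e² = π² × 68.4×10⁹ × 1.052×10^-5 / 6.020² = 1.960×10^5 N
Factor of safety n = P_cr / P = 196.01 / 31.4 = 6.24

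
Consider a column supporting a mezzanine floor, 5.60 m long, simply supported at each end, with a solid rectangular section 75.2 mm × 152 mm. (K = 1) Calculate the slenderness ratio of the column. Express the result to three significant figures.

λ ≈ 258

For a rectangle r_min = b/√12 = 75.2/√12 = 21.71 mm
L_e = K·L = 1 × 5.60 m = 5.600 m = 5600.0 mm
λ = L_e / r_min = 5600.0 / 21.71 = 258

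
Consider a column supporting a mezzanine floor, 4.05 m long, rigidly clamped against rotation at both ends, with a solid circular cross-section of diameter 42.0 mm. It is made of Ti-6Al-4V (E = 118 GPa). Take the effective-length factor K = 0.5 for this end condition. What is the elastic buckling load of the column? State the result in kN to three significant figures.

I = πd⁴/64 = π×42.0⁴/64 = 1.527×10^5 mm⁴
I = 1.527×10^5 mm⁴ = 1.527×10^-7 m⁴
Effective length L_e = K·L = 0.5 × 4.05 = 2.025 m
P_cr = π²EI / L_e² = π² × 118×10⁹ × 1.527×10^-7 / 2.025² = 4.338×10^4 N

P_cr ≈ 43.4 kN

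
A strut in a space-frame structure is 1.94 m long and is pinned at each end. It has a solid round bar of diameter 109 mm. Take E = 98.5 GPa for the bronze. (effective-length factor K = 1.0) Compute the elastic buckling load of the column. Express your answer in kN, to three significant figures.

P_cr ≈ 1790 kN

I = πd⁴/64 = π×109⁴/64 = 6.929×10^6 mm⁴
I = 6.929×10^6 mm⁴ = 6.929×10^-6 m⁴
Effective length L_e = K·L = 1 × 1.94 = 1.940 m
P_cr = π²EI / L_e² = π² × 98.5×10⁹ × 6.929×10^-6 / 1.940² = 1.790×10^6 N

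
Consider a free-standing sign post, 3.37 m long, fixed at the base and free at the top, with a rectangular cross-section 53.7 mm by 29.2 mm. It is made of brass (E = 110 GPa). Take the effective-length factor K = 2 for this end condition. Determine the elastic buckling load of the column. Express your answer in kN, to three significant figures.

Buckling occurs about the weak axis: I_min = h·b³/12 with b = 29.2 mm (the shorter side).
I_min = 53.7×29.2³/12 = 1.114×10^5 mm⁴
I = 1.114×10^5 mm⁴ = 1.114×10^-7 m⁴
Effective length L_e = K·L = 2 × 3.37 = 6.740 m
P_cr = π²EI / L_e² = π² × 110×10⁹ × 1.114×10^-7 / 6.740² = 2.663×10^3 N

P_cr ≈ 2.66 kN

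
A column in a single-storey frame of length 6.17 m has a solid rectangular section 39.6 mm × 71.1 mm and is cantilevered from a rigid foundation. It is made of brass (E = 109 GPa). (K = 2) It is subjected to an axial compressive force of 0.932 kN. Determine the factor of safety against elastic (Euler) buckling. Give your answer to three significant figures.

n ≈ 2.79

Buckling occurs about the weak axis: I_min = h·b³/12 with b = 39.6 mm (the shorter side).
I_min = 71.1×39.6³/12 = 3.679×10^5 mm⁴
I = 3.679×10^5 mm⁴ = 3.679×10^-7 m⁴
Effective length L_e = K·L = 2 × 6.17 = 12.34 m
P_cr = π²EI / L_e² = π² × 109×10⁹ × 3.679×10^-7 / 12.34² = 2.599×10^3 N
Factor of safety n = P_cr / P = 2.5994 / 0.932 = 2.79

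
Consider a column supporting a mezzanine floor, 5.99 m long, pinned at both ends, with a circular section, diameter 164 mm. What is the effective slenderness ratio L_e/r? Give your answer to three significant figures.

For a solid circle r = d/4 = 164/4 = 41.00 mm
L_e = K·L = 1 × 5.99 m = 5.990 m = 5990.0 mm
λ = L_e / r_min = 5990.0 / 41.00 = 146

λ ≈ 146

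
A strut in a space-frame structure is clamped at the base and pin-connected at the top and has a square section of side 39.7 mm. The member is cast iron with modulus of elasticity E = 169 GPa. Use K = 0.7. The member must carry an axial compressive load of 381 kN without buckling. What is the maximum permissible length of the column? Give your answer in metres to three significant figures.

I = a⁴/12 = 39.7⁴/12 = 2.070×10^5 mm⁴
I = 2.070×10^-7 m⁴
At the buckling limit P_cr = P = 3.810×10^5 N
From P_cr = π²EI/(K·L)²:  L = (1/K)·√(π²EI/P_cr) = (1/0.7)·√(π²×1.69×10^11×2.070×10^-7/3.810×10^5)
L = 1.36 m

L_max ≈ 1.36 m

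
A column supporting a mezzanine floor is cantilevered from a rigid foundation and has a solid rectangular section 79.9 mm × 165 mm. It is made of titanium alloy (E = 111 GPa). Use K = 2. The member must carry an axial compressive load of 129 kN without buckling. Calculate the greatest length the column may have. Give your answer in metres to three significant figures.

L_max ≈ 3.86 m

Buckling occurs about the weak axis: I_min = h·b³/12 with b = 79.9 mm (the shorter side).
I_min = 165×79.9³/12 = 7.014×10^6 mm⁴
I = 7.014×10^-6 m⁴
At the buckling limit P_cr = P = 1.290×10^5 N
From P_cr = π²EI/(K·L)²:  L = (1/K)·√(π²EI/P_cr) = (1/2)·√(π²×1.11×10^11×7.014×10^-6/1.290×10^5)
L = 3.86 m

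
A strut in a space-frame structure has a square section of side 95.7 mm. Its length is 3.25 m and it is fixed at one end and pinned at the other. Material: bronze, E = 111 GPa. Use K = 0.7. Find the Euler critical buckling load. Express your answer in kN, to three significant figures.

I = a⁴/12 = 95.7⁴/12 = 6.990×10^6 mm⁴
I = 6.990×10^6 mm⁴ = 6.990×10^-6 m⁴
Effective length L_e = K·L = 0.7 × 3.25 = 2.275 m
P_cr = π²EI / L_e² = π² × 111×10⁹ × 6.990×10^-6 / 2.275² = 1.480×10^6 N

P_cr ≈ 1480 kN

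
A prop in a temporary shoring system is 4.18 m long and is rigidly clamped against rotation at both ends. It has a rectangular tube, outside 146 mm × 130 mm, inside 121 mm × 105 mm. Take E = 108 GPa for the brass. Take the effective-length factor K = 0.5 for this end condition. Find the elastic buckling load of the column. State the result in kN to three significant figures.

P_cr ≈ 3670 kN

Weak-axis I_min = (h_o·b_o³ − h_i·b_i³)/12 with b_o = 130, b_i = 105.0 mm (shorter outer/inner sides).
I_min = (146×130³ − 121.0×105.0³)/12 = 1.506×10^7 mm⁴
I = 1.506×10^7 mm⁴ = 1.506×10^-5 m⁴
Effective length L_e = K·L = 0.5 × 4.18 = 2.090 m
P_cr = π²EI / L_e² = π² × 108×10⁹ × 1.506×10^-5 / 2.090² = 3.674×10^6 N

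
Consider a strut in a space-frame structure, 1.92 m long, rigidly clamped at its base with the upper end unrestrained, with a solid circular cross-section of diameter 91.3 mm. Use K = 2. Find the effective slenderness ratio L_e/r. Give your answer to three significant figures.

λ ≈ 168

I = πd⁴/64 = π×91.3⁴/64 = 3.411×10^6 mm⁴
A = 6.547×10^3 mm²;  r_min = √(I/A) = √(3.411×10^6/6.547×10^3) = 22.82 mm
L_e = K·L = 2 × 1.92 m = 3.840 m = 3840.0 mm
λ = L_e / r_min = 3840.0 / 22.82 = 168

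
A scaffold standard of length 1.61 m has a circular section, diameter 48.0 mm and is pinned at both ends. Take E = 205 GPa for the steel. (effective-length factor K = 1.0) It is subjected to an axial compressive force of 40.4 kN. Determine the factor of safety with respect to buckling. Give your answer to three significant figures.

n ≈ 5.03

I = πd⁴/64 = π×48.0⁴/64 = 2.606×10^5 mm⁴
I = 2.606×10^5 mm⁴ = 2.606×10^-7 m⁴
Effective length L_e = K·L = 1 × 1.61 = 1.610 m
P_cr = π²EI / L_e² = π² × 205×10⁹ × 2.606×10^-7 / 1.610² = 2.034×10^5 N
Factor of safety n = P_cr / P = 203.39 / 40.4 = 5.03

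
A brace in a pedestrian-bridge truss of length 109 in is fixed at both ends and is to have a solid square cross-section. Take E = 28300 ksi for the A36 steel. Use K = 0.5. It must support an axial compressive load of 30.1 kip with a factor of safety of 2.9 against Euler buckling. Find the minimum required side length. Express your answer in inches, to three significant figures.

Required P_cr = n·P = 2.9 × 30.1 = 87.29 kip
L_e = K·L = 0.5 × 109 = 54.50 in
Required I = P_cr·L_e²/(π²E) = 8.729×10^4 × 54.50² / (π² × 2.83×10^7) = 0.9283 in⁴
Solid square: I = a⁴/12  ⇒  a = (12I)^(1/4) = (12×0.9283)^(1/4) = 1.83 in

a ≈ 1.83 in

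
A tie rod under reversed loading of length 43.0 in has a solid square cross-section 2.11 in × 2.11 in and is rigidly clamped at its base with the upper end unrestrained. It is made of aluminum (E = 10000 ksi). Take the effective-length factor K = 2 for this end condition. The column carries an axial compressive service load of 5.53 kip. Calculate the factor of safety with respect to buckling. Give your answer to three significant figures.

n ≈ 3.99

I = a⁴/12 = 2.11⁴/12 = 1.652 in⁴
Effective length L_e = K·L = 2 × 43.0 = 86.00 in
P_cr = π²EI / L_e² = π² × 10000×10³ × 1.652 / 86.00² = 2.204×10^4 lb
Factor of safety n = P_cr / P = 22.042 / 5.53 = 3.99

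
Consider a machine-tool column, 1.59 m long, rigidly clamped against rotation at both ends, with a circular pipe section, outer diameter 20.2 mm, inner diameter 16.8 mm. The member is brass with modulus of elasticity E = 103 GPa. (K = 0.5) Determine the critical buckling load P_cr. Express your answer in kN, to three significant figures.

d_o = 20.2 mm, d_i = 16.8 mm
I = π(d_o⁴ − d_i⁴)/64 = π(20.2⁴ − 16.80⁴)/64 = 4.263×10^3 mm⁴
I = 4.263×10^3 mm⁴ = 4.263×10^-9 m⁴
Effective length L_e = K·L = 0.5 × 1.59 = 0.7950 m
P_cr = π²EI / L_e² = π² × 103×10⁹ × 4.263×10^-9 / 0.7950² = 6.856×10^3 N

P_cr ≈ 6.86 kN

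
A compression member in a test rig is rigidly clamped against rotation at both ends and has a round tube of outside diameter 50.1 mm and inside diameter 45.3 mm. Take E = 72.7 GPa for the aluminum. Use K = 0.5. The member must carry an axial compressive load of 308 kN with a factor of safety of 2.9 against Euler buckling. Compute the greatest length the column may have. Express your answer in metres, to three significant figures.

d_o = 50.1 mm, d_i = 45.3 mm
I = π(d_o⁴ − d_i⁴)/64 = π(50.1⁴ − 45.30⁴)/64 = 1.025×10^5 mm⁴
I = 1.025×10^-7 m⁴
Required critical load P_cr = n·P = 2.9 × 308 = 893.2 kN = 8.932×10^5 N
From P_cr = π²EI/(K·L)²:  L = (1/K)·√(π²EI/P_cr) = (1/0.5)·√(π²×7.27×10^10×1.025×10^-7/8.932×10^5)
L = 0.574 m

L_max ≈ 0.574 m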